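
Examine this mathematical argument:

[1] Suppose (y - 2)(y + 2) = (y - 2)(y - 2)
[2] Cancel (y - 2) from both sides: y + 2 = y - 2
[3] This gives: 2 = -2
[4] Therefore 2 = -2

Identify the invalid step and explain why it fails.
Step 2: Cancel (y - 2) from both sides: y + 2 = y - 2

Step 2 cancels (y - 2) from both sides. This is only valid if (y - 2) ≠ 0, i.e., y ≠ 2. When y = 2, both sides equal zero regardless of the other factors. The correct approach requires considering y = 2 as a separate case.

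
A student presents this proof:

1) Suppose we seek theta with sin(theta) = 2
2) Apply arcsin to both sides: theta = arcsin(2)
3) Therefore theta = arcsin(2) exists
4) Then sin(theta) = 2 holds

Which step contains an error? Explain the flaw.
Step 2: Apply arcsin to both sides: theta = arcsin(2)

Step 2 applies arcsin to 2. However, arcsin(x) is only defined for x in [-1, 1] because sin(theta) can only produce values in that range. Since |2| > 1, arcsin(2) is undefined. There is no angle whose sine equals 2.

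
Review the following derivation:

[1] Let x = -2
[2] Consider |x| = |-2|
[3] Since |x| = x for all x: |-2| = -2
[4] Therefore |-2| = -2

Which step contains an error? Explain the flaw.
Step 3: Since |x| = x for all x: |-2| = -2

Step 3 incorrectly states that |x| = x for all x. The correct definition is |x| = x when x >= 0, and |x| = -x when x < 0. Since -2 < 0, we have |-2| = -(-2) = 2, not -2.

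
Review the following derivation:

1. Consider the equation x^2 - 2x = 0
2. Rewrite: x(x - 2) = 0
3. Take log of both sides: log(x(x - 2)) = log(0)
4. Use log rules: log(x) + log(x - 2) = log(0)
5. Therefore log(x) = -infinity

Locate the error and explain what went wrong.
Step 3: Take log of both sides: log(x(x - 2)) = log(0)

Step 3 takes the logarithm of both sides, resulting in log(0) on the right side. The logarithm is only defined for positive numbers; log(0) is undefined (approaches negative infinity). This operation is invalid.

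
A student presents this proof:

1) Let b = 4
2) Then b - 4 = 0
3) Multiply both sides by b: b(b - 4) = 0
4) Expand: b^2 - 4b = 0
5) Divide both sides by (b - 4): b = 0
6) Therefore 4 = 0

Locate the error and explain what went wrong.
Step 5: Divide both sides by (b - 4): b = 0

Step 5 divides both sides by (b - 4). However, since b = 4, we have (b - 4) = 0. Division by zero is undefined, making this step invalid.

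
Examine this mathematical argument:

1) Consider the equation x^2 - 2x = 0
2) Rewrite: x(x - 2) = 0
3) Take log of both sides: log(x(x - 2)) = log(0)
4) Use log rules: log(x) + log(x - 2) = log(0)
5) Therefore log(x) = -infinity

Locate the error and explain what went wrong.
Step 3: Take log of both sides: log(x(x - 2)) = log(0)

Step 3 takes the logarithm of both sides, resulting in log(0) on the right side. The logarithm is only defined for positive numbers; log(0) is undefined (approaches negative infinity). This operation is invalid.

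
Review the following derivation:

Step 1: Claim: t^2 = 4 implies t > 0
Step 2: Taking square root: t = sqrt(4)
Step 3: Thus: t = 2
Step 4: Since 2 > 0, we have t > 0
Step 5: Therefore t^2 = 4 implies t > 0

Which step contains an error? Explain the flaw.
Step 2: Taking square root: t = sqrt(4)

Step 2 takes the square root and assumes the positive root only. The equation t^2 = 4 actually has two solutions: t = 2 and t = -2. The proof silently assumes t > 0 without justification, then uses this assumption to conclude t > 0, which is circular. The counterexample t = -2 shows the claim is false.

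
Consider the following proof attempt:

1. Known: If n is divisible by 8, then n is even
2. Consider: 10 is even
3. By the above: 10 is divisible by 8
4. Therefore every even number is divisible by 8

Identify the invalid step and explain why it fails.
Step 3: By the above: 10 is divisible by 8

Step 3 commits the fallacy of affirming the consequent. The known fact 'divisible by 8 → even' does NOT imply 'even → divisible by 8'. That would be the converse, which is false. For example, 10 is even but 10 ÷ 8 = 1.25, which is not an integer.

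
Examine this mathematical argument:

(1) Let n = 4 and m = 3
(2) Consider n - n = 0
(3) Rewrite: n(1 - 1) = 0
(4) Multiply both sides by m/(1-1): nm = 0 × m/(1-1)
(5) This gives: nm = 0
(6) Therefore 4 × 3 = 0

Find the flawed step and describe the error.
Step 4: Multiply both sides by m/(1-1): nm = 0 × m/(1-1)

Step 4 multiplies both sides by m/(1-1). However, 1-1 = 0, so this is multiplication by m/0, which is undefined. We cannot multiply by an undefined expression.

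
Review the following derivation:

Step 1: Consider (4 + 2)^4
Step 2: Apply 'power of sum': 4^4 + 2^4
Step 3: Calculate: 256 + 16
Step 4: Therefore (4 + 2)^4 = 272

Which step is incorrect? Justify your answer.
Step 2: Apply 'power of sum': 4^4 + 2^4

Step 2 incorrectly applies a non-existent rule '(a+b)^n = a^n + b^n'. This is false in general. The correct expansion uses the binomial theorem. The actual value is (4 + 2)^4 = 6^4 = 1296, not 272.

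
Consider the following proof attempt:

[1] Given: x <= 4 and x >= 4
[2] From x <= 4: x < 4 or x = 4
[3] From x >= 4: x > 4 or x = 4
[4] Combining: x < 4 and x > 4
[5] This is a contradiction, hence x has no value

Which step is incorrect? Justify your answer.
Step 4: Combining: x < 4 and x > 4

Step 4 incorrectly combines the conditions. From x <= 4 and x >= 4, the intersection is x = 4. The error treats the 'or' cases as 'and' requirements. The correct conclusion is that x = 4 is the unique solution, not that no solution exists.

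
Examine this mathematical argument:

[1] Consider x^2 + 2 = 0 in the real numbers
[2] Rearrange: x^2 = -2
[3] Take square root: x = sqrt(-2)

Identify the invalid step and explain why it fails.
Step 3: Take square root: x = sqrt(-2)

Step 3 takes the square root of -2, which is negative. In the real number system, the square root of a negative number is undefined. The equation x^2 + 2 = 0 has no real solutions. Square roots of negative numbers only exist in the complex numbers.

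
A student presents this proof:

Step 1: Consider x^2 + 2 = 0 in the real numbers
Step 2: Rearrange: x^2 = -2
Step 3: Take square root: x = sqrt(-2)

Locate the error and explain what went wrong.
Step 3: Take square root: x = sqrt(-2)

Step 3 takes the square root of -2, which is negative. In the real number system, the square root of a negative number is undefined. The equation x^2 + 2 = 0 has no real solutions. Square roots of negative numbers only exist in the complex numbers.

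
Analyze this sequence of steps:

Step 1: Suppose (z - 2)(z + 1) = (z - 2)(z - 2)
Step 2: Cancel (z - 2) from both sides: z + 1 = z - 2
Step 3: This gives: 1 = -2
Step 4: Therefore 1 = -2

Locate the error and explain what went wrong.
Step 2: Cancel (z - 2) from both sides: z + 1 = z - 2

Step 2 cancels (z - 2) from both sides. This is only valid if (z - 2) ≠ 0, i.e., z ≠ 2. When z = 2, both sides equal zero regardless of the other factors. The correct approach requires considering z = 2 as a separate case.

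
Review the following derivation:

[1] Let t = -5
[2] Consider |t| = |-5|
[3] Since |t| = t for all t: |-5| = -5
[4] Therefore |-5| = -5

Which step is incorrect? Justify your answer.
Step 3: Since |t| = t for all t: |-5| = -5

Step 3 incorrectly states that |t| = t for all t. The correct definition is |t| = t when t >= 0, and |t| = -t when t < 0. Since -5 < 0, we have |-5| = -(-5) = 5, not -5.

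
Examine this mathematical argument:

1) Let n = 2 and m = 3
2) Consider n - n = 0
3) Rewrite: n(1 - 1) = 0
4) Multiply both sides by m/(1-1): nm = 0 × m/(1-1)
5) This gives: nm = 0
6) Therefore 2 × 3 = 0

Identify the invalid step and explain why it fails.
Step 4: Multiply both sides by m/(1-1): nm = 0 × m/(1-1)

Step 4 multiplies both sides by m/(1-1). However, 1-1 = 0, so this is multiplication by m/0, which is undefined. We cannot multiply by an undefined expression.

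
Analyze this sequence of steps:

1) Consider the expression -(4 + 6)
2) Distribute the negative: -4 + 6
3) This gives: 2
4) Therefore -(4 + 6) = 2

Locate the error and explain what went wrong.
Step 2: Distribute the negative: -4 + 6

Step 2 incorrectly distributes the negative sign. The correct distribution is -(4 + 6) = -4 - 6 = -10. The negative must be applied to both terms, not just the first. The error treats -(4 + 6) as -4 + 6, which equals 2 instead of -10.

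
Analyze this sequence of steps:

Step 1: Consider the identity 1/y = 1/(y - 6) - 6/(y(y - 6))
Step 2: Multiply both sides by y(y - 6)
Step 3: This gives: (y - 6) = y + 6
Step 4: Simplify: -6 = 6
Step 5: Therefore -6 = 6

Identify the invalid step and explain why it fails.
Step 3: This gives: (y - 6) = y + 6

Step 3 makes a sign error when clearing denominators. Multiplying -6/(y(y - 6)) by y(y - 6) gives -6, not +6. The correct result is (y - 6) = y - 6, which is trivially true, not (y - 6) = y + 6. (Step 1 is a valid identity: 1/(y - 6) - 6/(y(y - 6)) = (y - 6)/(y(y - 6)) = 1/y.)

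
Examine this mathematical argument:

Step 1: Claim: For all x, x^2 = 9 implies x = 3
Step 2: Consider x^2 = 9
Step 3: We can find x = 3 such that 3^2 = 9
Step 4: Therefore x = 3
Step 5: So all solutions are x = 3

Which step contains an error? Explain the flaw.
Step 4: Therefore x = 3

Step 4 incorrectly concludes that x = 3 is the only solution. The proof shows that x = 3 is A solution (existence), but does not show it is the ONLY solution (uniqueness). In fact, x = -3 is also a solution since (-3)^2 = 9. Finding one solution doesn't prove there are no others.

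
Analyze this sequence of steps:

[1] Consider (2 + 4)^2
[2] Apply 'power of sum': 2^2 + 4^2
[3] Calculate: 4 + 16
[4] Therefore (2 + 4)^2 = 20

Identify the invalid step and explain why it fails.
Step 2: Apply 'power of sum': 2^2 + 4^2

Step 2 incorrectly applies a non-existent rule '(a+b)^n = a^n + b^n'. This is false in general. The correct expansion uses the binomial theorem. The actual value is (2 + 4)^2 = 6^2 = 36, not 20.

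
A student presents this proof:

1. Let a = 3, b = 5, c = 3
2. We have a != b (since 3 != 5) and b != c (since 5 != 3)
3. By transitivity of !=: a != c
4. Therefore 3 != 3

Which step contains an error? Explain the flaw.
Step 3: By transitivity of !=: a != c

Step 3 incorrectly applies transitivity to the '!=' relation. Transitivity states: if a R b and b R c, then a R c. However, '!=' is not transitive. Counterexample: 3 != 5 and 5 != 3, but 3 = 3 (both equal 3). Transitivity holds for relations like <, <=, =, but not for !=.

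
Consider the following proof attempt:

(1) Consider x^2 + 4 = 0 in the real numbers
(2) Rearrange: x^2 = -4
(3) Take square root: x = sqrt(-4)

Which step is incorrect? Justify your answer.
Step 3: Take square root: x = sqrt(-4)

Step 3 takes the square root of -4, which is negative. In the real number system, the square root of a negative number is undefined. The equation x^2 + 4 = 0 has no real solutions. Square roots of negative numbers only exist in the complex numbers.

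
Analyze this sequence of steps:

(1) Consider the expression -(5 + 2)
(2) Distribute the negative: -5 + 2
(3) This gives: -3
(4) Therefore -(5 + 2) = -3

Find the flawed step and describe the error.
Step 2: Distribute the negative: -5 + 2

Step 2 incorrectly distributes the negative sign. The correct distribution is -(5 + 2) = -5 - 2 = -7. The negative must be applied to both terms, not just the first. The error treats -(5 + 2) as -5 + 2, which equals -3 instead of -7.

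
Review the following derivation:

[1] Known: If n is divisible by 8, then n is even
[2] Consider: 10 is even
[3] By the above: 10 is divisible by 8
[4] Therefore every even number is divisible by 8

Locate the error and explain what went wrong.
Step 3: By the above: 10 is divisible by 8

Step 3 commits the fallacy of affirming the consequent. The known fact 'divisible by 8 → even' does NOT imply 'even → divisible by 8'. That would be the converse, which is false. For example, 10 is even but 10 ÷ 8 = 1.25, which is not an integer.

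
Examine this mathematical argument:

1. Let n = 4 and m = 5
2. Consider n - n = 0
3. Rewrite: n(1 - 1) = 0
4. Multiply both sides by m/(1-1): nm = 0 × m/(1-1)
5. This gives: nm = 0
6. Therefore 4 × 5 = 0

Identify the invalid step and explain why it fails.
Step 4: Multiply both sides by m/(1-1): nm = 0 × m/(1-1)

Step 4 multiplies both sides by m/(1-1). However, 1-1 = 0, so this is multiplication by m/0, which is undefined. We cannot multiply by an undefined expression.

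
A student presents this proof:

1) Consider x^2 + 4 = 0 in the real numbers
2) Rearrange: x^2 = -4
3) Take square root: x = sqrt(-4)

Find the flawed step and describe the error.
Step 3: Take square root: x = sqrt(-4)

Step 3 takes the square root of -4, which is negative. In the real number system, the square root of a negative number is undefined. The equation x^2 + 4 = 0 has no real solutions. Square roots of negative numbers only exist in the complex numbers.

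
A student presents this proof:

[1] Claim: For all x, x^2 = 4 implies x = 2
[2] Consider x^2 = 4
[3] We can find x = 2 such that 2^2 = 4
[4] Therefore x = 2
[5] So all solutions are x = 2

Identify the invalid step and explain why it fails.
Step 4: Therefore x = 2

Step 4 incorrectly concludes that x = 2 is the only solution. The proof shows that x = 2 is A solution (existence), but does not show it is the ONLY solution (uniqueness). In fact, x = -2 is also a solution since (-2)^2 = 4. Finding one solution doesn't prove there are no others.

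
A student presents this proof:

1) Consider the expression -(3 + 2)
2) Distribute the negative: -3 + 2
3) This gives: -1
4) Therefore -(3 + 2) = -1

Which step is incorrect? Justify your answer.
Step 2: Distribute the negative: -3 + 2

Step 2 incorrectly distributes the negative sign. The correct distribution is -(3 + 2) = -3 - 2 = -5. The negative must be applied to both terms, not just the first. The error treats -(3 + 2) as -3 + 2, which equals -1 instead of -5.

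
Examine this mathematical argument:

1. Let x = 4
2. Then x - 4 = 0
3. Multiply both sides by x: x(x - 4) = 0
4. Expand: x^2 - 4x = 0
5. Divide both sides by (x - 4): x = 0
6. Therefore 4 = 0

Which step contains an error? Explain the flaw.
Step 5: Divide both sides by (x - 4): x = 0

Step 5 divides both sides by (x - 4). However, since x = 4, we have (x - 4) = 0. Division by zero is undefined, making this step invalid.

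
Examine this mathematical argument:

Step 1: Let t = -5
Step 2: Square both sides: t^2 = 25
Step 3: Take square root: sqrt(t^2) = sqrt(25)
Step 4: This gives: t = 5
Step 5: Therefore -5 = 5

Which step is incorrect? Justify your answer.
Step 4: This gives: t = 5

Step 4 incorrectly states that sqrt(t^2) = t. The correct identity is sqrt(t^2) = |t|. Since t = -5 < 0, we have sqrt(t^2) = |-5| = 5, not t = -5.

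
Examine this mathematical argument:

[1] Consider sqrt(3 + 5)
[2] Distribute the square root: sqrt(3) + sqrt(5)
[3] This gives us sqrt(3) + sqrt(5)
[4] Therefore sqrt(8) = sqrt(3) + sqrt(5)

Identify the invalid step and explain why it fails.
Step 2: Distribute the square root: sqrt(3) + sqrt(5)

Step 2 incorrectly 'distributes' the square root over addition. The square root function does not distribute: sqrt(a + b) ≠ sqrt(a) + sqrt(b). In fact, sqrt(3 + 5) = sqrt(8) ≈ 2.8284, while sqrt(3) + sqrt(5) ≈ 3.9681.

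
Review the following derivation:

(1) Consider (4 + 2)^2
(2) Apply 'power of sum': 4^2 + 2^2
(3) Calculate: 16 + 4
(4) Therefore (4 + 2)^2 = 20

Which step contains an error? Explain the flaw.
Step 2: Apply 'power of sum': 4^2 + 2^2

Step 2 incorrectly applies a non-existent rule '(a+b)^n = a^n + b^n'. This is false in general. The correct expansion uses the binomial theorem. The actual value is (4 + 2)^2 = 6^2 = 36, not 20.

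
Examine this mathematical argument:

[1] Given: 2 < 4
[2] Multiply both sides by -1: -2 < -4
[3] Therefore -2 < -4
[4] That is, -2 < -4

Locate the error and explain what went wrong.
Step 2: Multiply both sides by -1: -2 < -4

Step 2 multiplies both sides by -1 but fails to reverse the inequality sign. When multiplying (or dividing) an inequality by a negative number, the direction must be reversed. Since 2 < 4, we should get -2 > -4, i.e., -2 > -4.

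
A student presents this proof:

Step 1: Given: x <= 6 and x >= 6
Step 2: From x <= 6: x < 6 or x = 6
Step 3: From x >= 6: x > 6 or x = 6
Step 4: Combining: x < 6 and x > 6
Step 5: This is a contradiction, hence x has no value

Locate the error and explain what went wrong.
Step 4: Combining: x < 6 and x > 6

Step 4 incorrectly combines the conditions. From x <= 6 and x >= 6, the intersection is x = 6. The error treats the 'or' cases as 'and' requirements. The correct conclusion is that x = 6 is the unique solution, not that no solution exists.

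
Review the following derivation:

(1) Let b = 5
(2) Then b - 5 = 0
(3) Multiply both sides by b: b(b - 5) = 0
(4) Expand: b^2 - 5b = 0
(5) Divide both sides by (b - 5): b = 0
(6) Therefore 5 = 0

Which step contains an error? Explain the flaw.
Step 5: Divide both sides by (b - 5): b = 0

Step 5 divides both sides by (b - 5). However, since b = 5, we have (b - 5) = 0. Division by zero is undefined, making this step invalid.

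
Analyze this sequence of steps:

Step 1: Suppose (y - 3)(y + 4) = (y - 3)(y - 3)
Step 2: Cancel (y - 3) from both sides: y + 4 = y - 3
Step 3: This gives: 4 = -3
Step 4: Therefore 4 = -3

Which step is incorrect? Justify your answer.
Step 2: Cancel (y - 3) from both sides: y + 4 = y - 3

Step 2 cancels (y - 3) from both sides. This is only valid if (y - 3) ≠ 0, i.e., y ≠ 3. When y = 3, both sides equal zero regardless of the other factors. The correct approach requires considering y = 3 as a separate case.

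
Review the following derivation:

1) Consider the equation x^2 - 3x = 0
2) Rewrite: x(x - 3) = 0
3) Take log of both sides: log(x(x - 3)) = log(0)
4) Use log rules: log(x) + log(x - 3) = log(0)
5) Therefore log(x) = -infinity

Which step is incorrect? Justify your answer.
Step 3: Take log of both sides: log(x(x - 3)) = log(0)

Step 3 takes the logarithm of both sides, resulting in log(0) on the right side. The logarithm is only defined for positive numbers; log(0) is undefined (approaches negative infinity). This operation is invalid.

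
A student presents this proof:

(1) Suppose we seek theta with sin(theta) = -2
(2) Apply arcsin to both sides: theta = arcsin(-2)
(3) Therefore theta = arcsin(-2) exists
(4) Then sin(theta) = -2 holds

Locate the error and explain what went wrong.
Step 2: Apply arcsin to both sides: theta = arcsin(-2)

Step 2 applies arcsin to -2. However, arcsin(x) is only defined for x in [-1, 1] because sin(theta) can only produce values in that range. Since |-2| > 1, arcsin(-2) is undefined. There is no angle whose sine equals -2.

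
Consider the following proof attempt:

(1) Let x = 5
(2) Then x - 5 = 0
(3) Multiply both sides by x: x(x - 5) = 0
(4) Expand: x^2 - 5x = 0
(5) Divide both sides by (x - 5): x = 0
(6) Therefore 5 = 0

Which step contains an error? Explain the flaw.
Step 5: Divide both sides by (x - 5): x = 0

Step 5 divides both sides by (x - 5). However, since x = 5, we have (x - 5) = 0. Division by zero is undefined, making this step invalid.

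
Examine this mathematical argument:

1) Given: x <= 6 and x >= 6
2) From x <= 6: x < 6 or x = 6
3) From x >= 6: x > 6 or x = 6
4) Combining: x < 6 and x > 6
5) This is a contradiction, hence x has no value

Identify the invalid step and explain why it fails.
Step 4: Combining: x < 6 and x > 6

Step 4 incorrectly combines the conditions. From x <= 6 and x >= 6, the intersection is x = 6. The error treats the 'or' cases as 'and' requirements. The correct conclusion is that x = 6 is the unique solution, not that no solution exists.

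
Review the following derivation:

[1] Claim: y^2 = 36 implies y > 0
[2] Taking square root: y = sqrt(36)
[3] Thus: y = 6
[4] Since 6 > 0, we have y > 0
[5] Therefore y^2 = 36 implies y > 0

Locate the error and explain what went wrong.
Step 2: Taking square root: y = sqrt(36)

Step 2 takes the square root and assumes the positive root only. The equation y^2 = 36 actually has two solutions: y = 6 and y = -6. The proof silently assumes y > 0 without justification, then uses this assumption to conclude y > 0, which is circular. The counterexample y = -6 shows the claim is false.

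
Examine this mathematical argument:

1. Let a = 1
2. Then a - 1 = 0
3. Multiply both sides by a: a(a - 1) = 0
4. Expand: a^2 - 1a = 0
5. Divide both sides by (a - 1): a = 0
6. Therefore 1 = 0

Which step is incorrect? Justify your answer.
Step 5: Divide both sides by (a - 1): a = 0

Step 5 divides both sides by (a - 1). However, since a = 1, we have (a - 1) = 0. Division by zero is undefined, making this step invalid.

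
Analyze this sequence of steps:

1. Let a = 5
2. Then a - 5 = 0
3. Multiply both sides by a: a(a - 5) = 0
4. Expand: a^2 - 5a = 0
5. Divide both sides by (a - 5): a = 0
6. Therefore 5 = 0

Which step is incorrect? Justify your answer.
Step 5: Divide both sides by (a - 5): a = 0

Step 5 divides both sides by (a - 5). However, since a = 5, we have (a - 5) = 0. Division by zero is undefined, making this step invalid.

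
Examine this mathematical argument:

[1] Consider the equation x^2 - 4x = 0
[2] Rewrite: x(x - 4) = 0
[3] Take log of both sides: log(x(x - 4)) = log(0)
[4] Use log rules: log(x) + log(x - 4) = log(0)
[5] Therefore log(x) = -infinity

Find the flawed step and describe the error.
Step 3: Take log of both sides: log(x(x - 4)) = log(0)

Step 3 takes the logarithm of both sides, resulting in log(0) on the right side. The logarithm is only defined for positive numbers; log(0) is undefined (approaches negative infinity). This operation is invalid.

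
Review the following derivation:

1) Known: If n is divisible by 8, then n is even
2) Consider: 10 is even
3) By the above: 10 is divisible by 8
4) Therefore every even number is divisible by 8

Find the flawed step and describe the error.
Step 3: By the above: 10 is divisible by 8

Step 3 commits the fallacy of affirming the consequent. The known fact 'divisible by 8 → even' does NOT imply 'even → divisible by 8'. That would be the converse, which is false. For example, 10 is even but 10 ÷ 8 = 1.25, which is not an integer.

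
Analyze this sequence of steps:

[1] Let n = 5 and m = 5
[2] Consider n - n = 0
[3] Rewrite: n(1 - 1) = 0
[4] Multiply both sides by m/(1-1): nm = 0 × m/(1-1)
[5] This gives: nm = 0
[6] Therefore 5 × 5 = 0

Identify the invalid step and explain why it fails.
Step 4: Multiply both sides by m/(1-1): nm = 0 × m/(1-1)

Step 4 multiplies both sides by m/(1-1). However, 1-1 = 0, so this is multiplication by m/0, which is undefined. We cannot multiply by an undefined expression.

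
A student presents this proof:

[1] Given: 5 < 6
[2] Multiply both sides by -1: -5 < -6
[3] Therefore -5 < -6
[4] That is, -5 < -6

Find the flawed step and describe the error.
Step 2: Multiply both sides by -1: -5 < -6

Step 2 multiplies both sides by -1 but fails to reverse the inequality sign. When multiplying (or dividing) an inequality by a negative number, the direction must be reversed. Since 5 < 6, we should get -5 > -6, i.e., -5 > -6.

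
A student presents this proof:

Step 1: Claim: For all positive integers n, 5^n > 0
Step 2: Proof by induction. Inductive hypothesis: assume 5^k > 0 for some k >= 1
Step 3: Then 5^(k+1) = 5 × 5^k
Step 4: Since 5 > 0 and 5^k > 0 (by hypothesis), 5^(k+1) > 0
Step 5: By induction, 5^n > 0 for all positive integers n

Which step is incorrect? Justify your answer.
Step 5: By induction, 5^n > 0 for all positive integers n

Step 5 concludes the proof by induction, but no base case was ever established. A valid induction proof requires: (1) a base case proving 5^1 > 0, and (2) an inductive step showing IF 5^k > 0 THEN 5^(k+1) > 0. Steps 2-4 correctly establish the inductive step, but without the base case the conclusion in step 5 does not follow.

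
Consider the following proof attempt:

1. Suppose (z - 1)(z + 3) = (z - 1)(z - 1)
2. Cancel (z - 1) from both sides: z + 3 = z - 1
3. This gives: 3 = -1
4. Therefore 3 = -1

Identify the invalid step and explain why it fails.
Step 2: Cancel (z - 1) from both sides: z + 3 = z - 1

Step 2 cancels (z - 1) from both sides. This is only valid if (z - 1) ≠ 0, i.e., z ≠ 1. When z = 1, both sides equal zero regardless of the other factors. The correct approach requires considering z = 1 as a separate case.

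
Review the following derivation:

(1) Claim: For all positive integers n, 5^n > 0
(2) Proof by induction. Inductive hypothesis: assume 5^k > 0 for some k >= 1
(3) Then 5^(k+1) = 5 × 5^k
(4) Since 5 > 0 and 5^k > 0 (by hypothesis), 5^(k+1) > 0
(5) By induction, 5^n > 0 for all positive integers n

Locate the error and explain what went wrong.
Step 5: By induction, 5^n > 0 for all positive integers n

Step 5 concludes the proof by induction, but no base case was ever established. A valid induction proof requires: (1) a base case proving 5^1 > 0, and (2) an inductive step showing IF 5^k > 0 THEN 5^(k+1) > 0. Steps 2-4 correctly establish the inductive step, but without the base case the conclusion in step 5 does not follow.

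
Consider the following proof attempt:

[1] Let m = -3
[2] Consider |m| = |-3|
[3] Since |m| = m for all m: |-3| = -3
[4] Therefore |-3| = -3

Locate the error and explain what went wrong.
Step 3: Since |m| = m for all m: |-3| = -3

Step 3 incorrectly states that |m| = m for all m. The correct definition is |m| = m when m >= 0, and |m| = -m when m < 0. Since -3 < 0, we have |-3| = -(-3) = 3, not -3.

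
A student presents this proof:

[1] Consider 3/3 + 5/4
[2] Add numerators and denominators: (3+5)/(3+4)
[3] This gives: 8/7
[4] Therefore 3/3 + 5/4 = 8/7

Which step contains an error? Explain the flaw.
Step 2: Add numerators and denominators: (3+5)/(3+4)

Step 2 incorrectly adds fractions by separately adding numerators and denominators. This is wrong. The correct method requires a common denominator: 3/3 + 5/4 = (3×4 + 5×3)/(3×4) = 27/12 = 9/4. The method used gives 8/7, which is different.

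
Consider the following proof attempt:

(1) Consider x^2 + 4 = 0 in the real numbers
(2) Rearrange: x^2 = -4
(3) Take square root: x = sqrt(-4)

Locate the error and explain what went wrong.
Step 3: Take square root: x = sqrt(-4)

Step 3 takes the square root of -4, which is negative. In the real number system, the square root of a negative number is undefined. The equation x^2 + 4 = 0 has no real solutions. Square roots of negative numbers only exist in the complex numbers.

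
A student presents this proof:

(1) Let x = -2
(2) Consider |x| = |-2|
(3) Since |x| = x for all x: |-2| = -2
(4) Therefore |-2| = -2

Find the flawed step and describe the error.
Step 3: Since |x| = x for all x: |-2| = -2

Step 3 incorrectly states that |x| = x for all x. The correct definition is |x| = x when x >= 0, and |x| = -x when x < 0. Since -2 < 0, we have |-2| = -(-2) = 2, not -2.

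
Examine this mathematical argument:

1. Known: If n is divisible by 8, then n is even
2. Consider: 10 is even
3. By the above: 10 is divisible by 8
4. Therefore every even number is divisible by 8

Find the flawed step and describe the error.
Step 3: By the above: 10 is divisible by 8

Step 3 commits the fallacy of affirming the consequent. The known fact 'divisible by 8 → even' does NOT imply 'even → divisible by 8'. That would be the converse, which is false. For example, 10 is even but 10 ÷ 8 = 1.25, which is not an integer.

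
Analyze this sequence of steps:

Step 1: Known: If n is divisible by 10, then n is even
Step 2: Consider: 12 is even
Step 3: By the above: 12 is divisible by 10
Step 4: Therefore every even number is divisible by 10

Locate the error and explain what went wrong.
Step 3: By the above: 12 is divisible by 10

Step 3 commits the fallacy of affirming the consequent. The known fact 'divisible by 10 → even' does NOT imply 'even → divisible by 10'. That would be the converse, which is false. For example, 12 is even but 12 ÷ 10 = 1.20, which is not an integer.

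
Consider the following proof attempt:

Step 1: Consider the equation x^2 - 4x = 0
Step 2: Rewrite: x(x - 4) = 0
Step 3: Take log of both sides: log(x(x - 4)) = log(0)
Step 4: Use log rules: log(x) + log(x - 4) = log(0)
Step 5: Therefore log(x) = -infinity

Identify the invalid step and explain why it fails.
Step 3: Take log of both sides: log(x(x - 4)) = log(0)

Step 3 takes the logarithm of both sides, resulting in log(0) on the right side. The logarithm is only defined for positive numbers; log(0) is undefined (approaches negative infinity). This operation is invalid.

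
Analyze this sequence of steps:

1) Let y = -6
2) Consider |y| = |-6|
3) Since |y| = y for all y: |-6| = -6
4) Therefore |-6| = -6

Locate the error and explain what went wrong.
Step 3: Since |y| = y for all y: |-6| = -6

Step 3 incorrectly states that |y| = y for all y. The correct definition is |y| = y when y >= 0, and |y| = -y when y < 0. Since -6 < 0, we have |-6| = -(-6) = 6, not -6.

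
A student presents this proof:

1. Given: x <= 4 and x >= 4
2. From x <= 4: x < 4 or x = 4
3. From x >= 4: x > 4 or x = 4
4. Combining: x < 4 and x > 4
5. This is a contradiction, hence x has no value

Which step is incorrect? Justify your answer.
Step 4: Combining: x < 4 and x > 4

Step 4 incorrectly combines the conditions. From x <= 4 and x >= 4, the intersection is x = 4. The error treats the 'or' cases as 'and' requirements. The correct conclusion is that x = 4 is the unique solution, not that no solution exists.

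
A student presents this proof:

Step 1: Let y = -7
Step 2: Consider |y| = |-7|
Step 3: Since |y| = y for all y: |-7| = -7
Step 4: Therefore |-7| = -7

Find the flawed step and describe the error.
Step 3: Since |y| = y for all y: |-7| = -7

Step 3 incorrectly states that |y| = y for all y. The correct definition is |y| = y when y >= 0, and |y| = -y when y < 0. Since -7 < 0, we have |-7| = -(-7) = 7, not -7.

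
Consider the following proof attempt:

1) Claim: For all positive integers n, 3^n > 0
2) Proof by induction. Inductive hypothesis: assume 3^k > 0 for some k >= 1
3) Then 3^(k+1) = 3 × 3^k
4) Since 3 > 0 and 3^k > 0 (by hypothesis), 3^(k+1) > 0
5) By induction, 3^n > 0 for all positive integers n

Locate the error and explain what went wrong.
Step 5: By induction, 3^n > 0 for all positive integers n

Step 5 concludes the proof by induction, but no base case was ever established. A valid induction proof requires: (1) a base case proving 3^1 > 0, and (2) an inductive step showing IF 3^k > 0 THEN 3^(k+1) > 0. Steps 2-4 correctly establish the inductive step, but without the base case the conclusion in step 5 does not follow.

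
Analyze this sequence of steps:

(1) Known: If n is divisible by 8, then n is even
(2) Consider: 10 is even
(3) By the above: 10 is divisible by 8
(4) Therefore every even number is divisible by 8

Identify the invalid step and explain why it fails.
Step 3: By the above: 10 is divisible by 8

Step 3 commits the fallacy of affirming the consequent. The known fact 'divisible by 8 → even' does NOT imply 'even → divisible by 8'. That would be the converse, which is false. For example, 10 is even but 10 ÷ 8 = 1.25, which is not an integer.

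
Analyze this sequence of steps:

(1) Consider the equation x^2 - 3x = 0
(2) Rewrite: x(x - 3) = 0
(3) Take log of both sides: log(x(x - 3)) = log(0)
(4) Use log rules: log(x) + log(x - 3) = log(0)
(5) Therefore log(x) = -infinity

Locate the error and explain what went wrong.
Step 3: Take log of both sides: log(x(x - 3)) = log(0)

Step 3 takes the logarithm of both sides, resulting in log(0) on the right side. The logarithm is only defined for positive numbers; log(0) is undefined (approaches negative infinity). This operation is invalid.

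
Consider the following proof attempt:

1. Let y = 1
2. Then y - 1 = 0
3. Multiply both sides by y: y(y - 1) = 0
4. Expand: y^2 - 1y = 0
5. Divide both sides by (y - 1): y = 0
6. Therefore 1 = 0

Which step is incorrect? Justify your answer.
Step 5: Divide both sides by (y - 1): y = 0

Step 5 divides both sides by (y - 1). However, since y = 1, we have (y - 1) = 0. Division by zero is undefined, making this step invalid.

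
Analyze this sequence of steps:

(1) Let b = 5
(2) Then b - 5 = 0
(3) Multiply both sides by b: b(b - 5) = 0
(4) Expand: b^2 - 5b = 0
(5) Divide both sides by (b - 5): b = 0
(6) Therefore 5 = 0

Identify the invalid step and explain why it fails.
Step 5: Divide both sides by (b - 5): b = 0

Step 5 divides both sides by (b - 5). However, since b = 5, we have (b - 5) = 0. Division by zero is undefined, making this step invalid.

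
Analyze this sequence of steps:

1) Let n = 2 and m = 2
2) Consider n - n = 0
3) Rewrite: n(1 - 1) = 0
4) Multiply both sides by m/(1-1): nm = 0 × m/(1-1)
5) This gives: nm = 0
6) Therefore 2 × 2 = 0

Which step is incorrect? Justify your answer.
Step 4: Multiply both sides by m/(1-1): nm = 0 × m/(1-1)

Step 4 multiplies both sides by m/(1-1). However, 1-1 = 0, so this is multiplication by m/0, which is undefined. We cannot multiply by an undefined expression.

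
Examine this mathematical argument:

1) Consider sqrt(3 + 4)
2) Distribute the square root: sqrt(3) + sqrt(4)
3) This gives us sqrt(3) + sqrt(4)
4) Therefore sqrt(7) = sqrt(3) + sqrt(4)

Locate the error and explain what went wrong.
Step 2: Distribute the square root: sqrt(3) + sqrt(4)

Step 2 incorrectly 'distributes' the square root over addition. The square root function does not distribute: sqrt(a + b) ≠ sqrt(a) + sqrt(b). In fact, sqrt(3 + 4) = sqrt(7) ≈ 2.6458, while sqrt(3) + sqrt(4) ≈ 3.7321.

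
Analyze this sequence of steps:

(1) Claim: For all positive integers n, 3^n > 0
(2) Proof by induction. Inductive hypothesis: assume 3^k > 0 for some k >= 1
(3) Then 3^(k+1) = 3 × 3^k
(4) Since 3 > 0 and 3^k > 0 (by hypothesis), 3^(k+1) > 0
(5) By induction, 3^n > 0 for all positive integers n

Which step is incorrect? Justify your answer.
Step 5: By induction, 3^n > 0 for all positive integers n

Step 5 concludes the proof by induction, but no base case was ever established. A valid induction proof requires: (1) a base case proving 3^1 > 0, and (2) an inductive step showing IF 3^k > 0 THEN 3^(k+1) > 0. Steps 2-4 correctly establish the inductive step, but without the base case the conclusion in step 5 does not follow.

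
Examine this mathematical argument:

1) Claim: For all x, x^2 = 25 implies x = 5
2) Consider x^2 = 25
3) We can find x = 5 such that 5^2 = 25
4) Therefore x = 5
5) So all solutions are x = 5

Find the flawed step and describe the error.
Step 4: Therefore x = 5

Step 4 incorrectly concludes that x = 5 is the only solution. The proof shows that x = 5 is A solution (existence), but does not show it is the ONLY solution (uniqueness). In fact, x = -5 is also a solution since (-5)^2 = 25. Finding one solution doesn't prove there are no others.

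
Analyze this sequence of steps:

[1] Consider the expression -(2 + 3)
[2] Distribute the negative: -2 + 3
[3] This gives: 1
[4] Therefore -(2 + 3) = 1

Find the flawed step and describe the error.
Step 2: Distribute the negative: -2 + 3

Step 2 incorrectly distributes the negative sign. The correct distribution is -(2 + 3) = -2 - 3 = -5. The negative must be applied to both terms, not just the first. The error treats -(2 + 3) as -2 + 3, which equals 1 instead of -5.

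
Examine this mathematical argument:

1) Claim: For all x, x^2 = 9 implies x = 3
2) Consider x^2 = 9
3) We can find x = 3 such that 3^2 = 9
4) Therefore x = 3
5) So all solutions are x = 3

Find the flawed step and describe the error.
Step 4: Therefore x = 3

Step 4 incorrectly concludes that x = 3 is the only solution. The proof shows that x = 3 is A solution (existence), but does not show it is the ONLY solution (uniqueness). In fact, x = -3 is also a solution since (-3)^2 = 9. Finding one solution doesn't prove there are no others.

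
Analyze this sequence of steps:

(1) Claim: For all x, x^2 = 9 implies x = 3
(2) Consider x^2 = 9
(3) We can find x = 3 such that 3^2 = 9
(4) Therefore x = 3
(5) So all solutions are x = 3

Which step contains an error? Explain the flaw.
Step 4: Therefore x = 3

Step 4 incorrectly concludes that x = 3 is the only solution. The proof shows that x = 3 is A solution (existence), but does not show it is the ONLY solution (uniqueness). In fact, x = -3 is also a solution since (-3)^2 = 9. Finding one solution doesn't prove there are no others.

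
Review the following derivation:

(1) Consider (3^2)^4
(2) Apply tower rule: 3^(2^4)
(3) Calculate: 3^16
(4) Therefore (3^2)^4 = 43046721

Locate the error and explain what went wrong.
Step 2: Apply tower rule: 3^(2^4)

Step 2 incorrectly states that (a^b)^c = a^(b^c). The correct rule is (a^b)^c = a^(b×c). The actual value is (3^2)^4 = 3^8 = 6561, not 3^16 = 43046721.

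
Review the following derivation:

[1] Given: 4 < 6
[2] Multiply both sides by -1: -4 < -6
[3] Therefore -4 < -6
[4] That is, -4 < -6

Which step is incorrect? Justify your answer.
Step 2: Multiply both sides by -1: -4 < -6

Step 2 multiplies both sides by -1 but fails to reverse the inequality sign. When multiplying (or dividing) an inequality by a negative number, the direction must be reversed. Since 4 < 6, we should get -4 > -6, i.e., -4 > -6.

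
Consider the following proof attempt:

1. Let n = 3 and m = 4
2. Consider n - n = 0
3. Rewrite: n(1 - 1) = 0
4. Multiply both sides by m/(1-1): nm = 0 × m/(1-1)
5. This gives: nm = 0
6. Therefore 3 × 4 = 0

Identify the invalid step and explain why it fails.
Step 4: Multiply both sides by m/(1-1): nm = 0 × m/(1-1)

Step 4 multiplies both sides by m/(1-1). However, 1-1 = 0, so this is multiplication by m/0, which is undefined. We cannot multiply by an undefined expression.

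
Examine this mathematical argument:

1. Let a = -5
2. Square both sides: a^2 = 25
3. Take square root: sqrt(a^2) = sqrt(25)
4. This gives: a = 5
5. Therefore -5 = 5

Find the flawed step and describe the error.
Step 4: This gives: a = 5

Step 4 incorrectly states that sqrt(a^2) = a. The correct identity is sqrt(a^2) = |a|. Since a = -5 < 0, we have sqrt(a^2) = |-5| = 5, not a = -5.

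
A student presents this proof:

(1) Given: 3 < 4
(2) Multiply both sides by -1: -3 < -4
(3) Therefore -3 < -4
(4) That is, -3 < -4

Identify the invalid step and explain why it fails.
Step 2: Multiply both sides by -1: -3 < -4

Step 2 multiplies both sides by -1 but fails to reverse the inequality sign. When multiplying (or dividing) an inequality by a negative number, the direction must be reversed. Since 3 < 4, we should get -3 > -4, i.e., -3 > -4.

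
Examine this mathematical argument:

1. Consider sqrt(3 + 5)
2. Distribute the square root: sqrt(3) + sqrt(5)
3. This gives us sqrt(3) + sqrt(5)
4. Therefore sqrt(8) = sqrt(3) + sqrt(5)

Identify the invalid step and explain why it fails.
Step 2: Distribute the square root: sqrt(3) + sqrt(5)

Step 2 incorrectly 'distributes' the square root over addition. The square root function does not distribute: sqrt(a + b) ≠ sqrt(a) + sqrt(b). In fact, sqrt(3 + 5) = sqrt(8) ≈ 2.8284, while sqrt(3) + sqrt(5) ≈ 3.9681.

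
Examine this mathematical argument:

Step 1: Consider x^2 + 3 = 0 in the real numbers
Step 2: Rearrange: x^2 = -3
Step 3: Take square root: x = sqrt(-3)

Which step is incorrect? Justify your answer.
Step 3: Take square root: x = sqrt(-3)

Step 3 takes the square root of -3, which is negative. In the real number system, the square root of a negative number is undefined. The equation x^2 + 3 = 0 has no real solutions. Square roots of negative numbers only exist in the complex numbers.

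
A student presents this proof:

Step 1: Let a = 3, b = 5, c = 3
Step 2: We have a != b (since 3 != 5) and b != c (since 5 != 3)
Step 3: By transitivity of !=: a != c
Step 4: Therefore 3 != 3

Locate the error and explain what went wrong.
Step 3: By transitivity of !=: a != c

Step 3 incorrectly applies transitivity to the '!=' relation. Transitivity states: if a R b and b R c, then a R c. However, '!=' is not transitive. Counterexample: 3 != 5 and 5 != 3, but 3 = 3 (both equal 3). Transitivity holds for relations like <, <=, =, but not for !=.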